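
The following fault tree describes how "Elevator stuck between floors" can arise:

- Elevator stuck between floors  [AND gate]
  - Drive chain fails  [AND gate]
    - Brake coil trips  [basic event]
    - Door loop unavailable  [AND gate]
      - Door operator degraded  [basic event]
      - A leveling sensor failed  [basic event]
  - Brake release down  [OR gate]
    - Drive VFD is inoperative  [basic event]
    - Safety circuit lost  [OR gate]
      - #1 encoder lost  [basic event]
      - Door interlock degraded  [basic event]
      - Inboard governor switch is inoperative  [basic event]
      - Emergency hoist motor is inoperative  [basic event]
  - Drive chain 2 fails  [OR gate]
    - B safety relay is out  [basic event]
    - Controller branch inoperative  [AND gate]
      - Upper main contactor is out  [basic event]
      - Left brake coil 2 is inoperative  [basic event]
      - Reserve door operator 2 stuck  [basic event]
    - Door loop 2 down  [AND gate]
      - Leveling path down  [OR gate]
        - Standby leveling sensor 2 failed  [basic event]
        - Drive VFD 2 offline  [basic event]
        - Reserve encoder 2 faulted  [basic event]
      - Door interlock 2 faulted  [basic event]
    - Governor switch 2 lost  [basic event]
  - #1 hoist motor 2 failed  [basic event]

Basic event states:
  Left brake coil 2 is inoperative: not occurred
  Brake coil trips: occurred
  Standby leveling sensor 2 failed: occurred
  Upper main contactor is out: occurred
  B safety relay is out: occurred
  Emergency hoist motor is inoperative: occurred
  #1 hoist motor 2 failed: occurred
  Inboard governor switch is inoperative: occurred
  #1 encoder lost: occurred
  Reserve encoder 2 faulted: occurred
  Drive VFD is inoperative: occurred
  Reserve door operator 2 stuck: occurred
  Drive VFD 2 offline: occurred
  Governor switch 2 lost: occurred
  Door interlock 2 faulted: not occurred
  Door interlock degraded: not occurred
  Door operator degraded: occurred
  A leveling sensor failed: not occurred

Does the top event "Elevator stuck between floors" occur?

Door loop unavailable [AND]: Door operator degraded=occurs, A leveling sensor failed=not → not all inputs occur → does not occur.
Drive chain fails [AND]: Brake coil trips=occurs, Door loop unavailable=not → not all inputs occur → does not occur.
Safety circuit lost [OR]: #1 encoder lost=occurs, Door interlock degraded=not, Inboard governor switch is inoperative=occurs, Emergency hoist motor is inoperative=occurs → at least one input occurs → occurs.
Brake release down [OR]: Drive VFD is inoperative=occurs, Safety circuit lost=occurs → at least one input occurs → occurs.
Controller branch inoperative [AND]: Upper main contactor is out=occurs, Left brake coil 2 is inoperative=not, Reserve door operator 2 stuck=occurs → not all inputs occur → does not occur.
Leveling path down [OR]: Standby leveling sensor 2 failed=occurs, Drive VFD 2 offline=occurs, Reserve encoder 2 faulted=occurs → at least one input occurs → occurs.
Door loop 2 down [AND]: Leveling path down=occurs, Door interlock 2 faulted=not → not all inputs occur → does not occur.
Drive chain 2 fails [OR]: B safety relay is out=occurs, Controller branch inoperative=not, Door loop 2 down=not, Governor switch 2 lost=occurs → at least one input occurs → occurs.
Elevator stuck between floors [AND]: Drive chain fails=not, Brake release down=occurs, Drive chain 2 fails=occurs, #1 hoist motor 2 failed=occurs → not all inputs occur → does not occur.

No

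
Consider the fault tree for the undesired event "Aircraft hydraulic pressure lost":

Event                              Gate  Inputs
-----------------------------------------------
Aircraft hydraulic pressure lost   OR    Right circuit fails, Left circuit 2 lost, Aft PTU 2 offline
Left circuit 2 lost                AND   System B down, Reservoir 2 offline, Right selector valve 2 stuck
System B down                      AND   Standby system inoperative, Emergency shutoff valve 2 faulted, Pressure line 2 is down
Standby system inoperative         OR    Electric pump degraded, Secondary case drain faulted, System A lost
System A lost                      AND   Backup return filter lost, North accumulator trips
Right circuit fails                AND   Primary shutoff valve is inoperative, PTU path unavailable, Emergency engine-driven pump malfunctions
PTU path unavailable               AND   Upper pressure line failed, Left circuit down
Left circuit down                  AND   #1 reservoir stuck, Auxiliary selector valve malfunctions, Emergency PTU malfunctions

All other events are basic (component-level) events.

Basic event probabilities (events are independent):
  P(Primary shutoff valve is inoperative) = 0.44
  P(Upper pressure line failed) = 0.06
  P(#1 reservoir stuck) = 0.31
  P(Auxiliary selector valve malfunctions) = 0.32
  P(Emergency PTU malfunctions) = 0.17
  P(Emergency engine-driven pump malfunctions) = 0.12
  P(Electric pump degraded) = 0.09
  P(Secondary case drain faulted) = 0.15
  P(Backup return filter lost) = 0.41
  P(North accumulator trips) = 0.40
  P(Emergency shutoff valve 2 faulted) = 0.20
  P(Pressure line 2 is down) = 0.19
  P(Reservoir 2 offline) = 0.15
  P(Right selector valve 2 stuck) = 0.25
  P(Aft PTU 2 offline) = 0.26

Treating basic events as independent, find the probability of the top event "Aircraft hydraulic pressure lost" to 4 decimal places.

P(Left circuit down) [AND] = 0.31 × 0.32 × 0.17 = 0.016864
P(PTU path unavailable) [AND] = 0.06 × 0.016864 = 0.001012
P(Right circuit fails) [AND] = 0.44 × 0.001012 × 0.12 = 0.000053
P(System A lost) [AND] = 0.41 × 0.40 = 0.164000
P(Standby system inoperative) [OR] = 1 − (1−0.09) × (1−0.15) × (1−0.164000) = 0.353354
P(System B down) [AND] = 0.353354 × 0.20 × 0.19 = 0.013427
P(Left circuit 2 lost) [AND] = 0.013427 × 0.15 × 0.25 = 0.000504
P(Aircraft hydraulic pressure lost) [OR] = 1 − (1−0.000053) × (1−0.000504) × (1−0.26) = 0.260412
Rounded to 4 decimal places: P(Aircraft hydraulic pressure lost) ≈ 0.2604.

0.2604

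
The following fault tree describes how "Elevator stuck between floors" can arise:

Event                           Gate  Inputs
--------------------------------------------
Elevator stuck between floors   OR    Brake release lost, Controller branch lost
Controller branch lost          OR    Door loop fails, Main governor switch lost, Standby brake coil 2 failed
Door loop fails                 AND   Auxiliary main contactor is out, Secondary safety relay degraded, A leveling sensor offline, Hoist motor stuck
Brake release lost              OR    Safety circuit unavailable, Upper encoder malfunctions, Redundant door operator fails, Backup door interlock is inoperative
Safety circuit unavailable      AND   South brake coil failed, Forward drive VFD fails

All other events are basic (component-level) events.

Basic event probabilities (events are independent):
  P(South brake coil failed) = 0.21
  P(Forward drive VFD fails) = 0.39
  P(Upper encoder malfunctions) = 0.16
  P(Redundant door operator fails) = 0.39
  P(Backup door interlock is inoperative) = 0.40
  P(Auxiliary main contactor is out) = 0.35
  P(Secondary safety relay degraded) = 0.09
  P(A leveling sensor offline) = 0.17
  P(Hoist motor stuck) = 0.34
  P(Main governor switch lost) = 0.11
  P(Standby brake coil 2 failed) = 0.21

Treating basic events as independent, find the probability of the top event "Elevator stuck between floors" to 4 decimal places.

P(Safety circuit unavailable) [AND] = 0.21 × 0.39 = 0.081900
P(Brake release lost) [OR] = 1 − (1−0.081900) × (1−0.16) × (1−0.39) × (1−0.40) = 0.717739
P(Door loop fails) [AND] = 0.35 × 0.09 × 0.17 × 0.34 = 0.001821
P(Controller branch lost) [OR] = 1 − (1−0.001821) × (1−0.11) × (1−0.21) = 0.298180
P(Elevator stuck between floors) [OR] = 1 − (1−0.717739) × (1−0.298180) = 0.801904
Rounded to 4 decimal places: P(Elevator stuck between floors) ≈ 0.8019.

0.8019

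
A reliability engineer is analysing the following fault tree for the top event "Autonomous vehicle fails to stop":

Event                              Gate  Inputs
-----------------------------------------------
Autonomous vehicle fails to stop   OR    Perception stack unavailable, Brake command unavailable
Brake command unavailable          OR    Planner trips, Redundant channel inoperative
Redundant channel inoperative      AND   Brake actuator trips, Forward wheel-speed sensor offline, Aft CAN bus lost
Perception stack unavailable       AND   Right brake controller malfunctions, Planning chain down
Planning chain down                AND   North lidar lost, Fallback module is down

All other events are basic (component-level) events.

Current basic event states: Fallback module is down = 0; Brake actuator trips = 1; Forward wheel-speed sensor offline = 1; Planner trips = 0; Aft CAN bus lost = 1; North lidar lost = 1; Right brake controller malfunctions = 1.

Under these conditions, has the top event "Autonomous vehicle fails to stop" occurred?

Planning chain down [AND]: North lidar lost=occurs, Fallback module is down=not → not all inputs occur → does not occur.
Perception stack unavailable [AND]: Right brake controller malfunctions=occurs, Planning chain down=not → not all inputs occur → does not occur.
Redundant channel inoperative [AND]: Brake actuator trips=occurs, Forward wheel-speed sensor offline=occurs, Aft CAN bus lost=occurs → all inputs occur → occurs.
Brake command unavailable [OR]: Planner trips=not, Redundant channel inoperative=occurs → at least one input occurs → occurs.
Autonomous vehicle fails to stop [OR]: Perception stack unavailable=not, Brake command unavailable=occurs → at least one input occurs → occurs.

Yes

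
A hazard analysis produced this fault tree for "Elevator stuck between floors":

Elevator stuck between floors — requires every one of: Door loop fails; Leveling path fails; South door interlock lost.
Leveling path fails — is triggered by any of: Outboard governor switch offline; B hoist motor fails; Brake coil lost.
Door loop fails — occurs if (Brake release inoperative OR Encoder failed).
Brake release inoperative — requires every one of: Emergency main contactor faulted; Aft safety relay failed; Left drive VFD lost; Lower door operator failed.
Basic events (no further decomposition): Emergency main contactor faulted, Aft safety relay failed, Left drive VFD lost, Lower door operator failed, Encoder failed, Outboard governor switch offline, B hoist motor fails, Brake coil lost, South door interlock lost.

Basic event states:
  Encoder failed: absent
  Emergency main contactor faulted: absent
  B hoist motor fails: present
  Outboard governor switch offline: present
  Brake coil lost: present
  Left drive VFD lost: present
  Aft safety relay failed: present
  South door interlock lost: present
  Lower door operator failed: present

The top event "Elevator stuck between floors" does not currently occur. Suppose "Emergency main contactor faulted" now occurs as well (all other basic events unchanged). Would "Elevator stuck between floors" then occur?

Counterfactual: set "Emergency main contactor faulted" to occurred.
Brake release inoperative [AND]: Emergency main contactor faulted=occurs, Aft safety relay failed=occurs, Left drive VFD lost=occurs, Lower door operator failed=occurs → all inputs occur → occurs.
Door loop fails [OR]: Brake release inoperative=occurs, Encoder failed=not → at least one input occurs → occurs.
Leveling path fails [OR]: Outboard governor switch offline=occurs, B hoist motor fails=occurs, Brake coil lost=occurs → at least one input occurs → occurs.
Elevator stuck between floors [AND]: Door loop fails=occurs, Leveling path fails=occurs, South door interlock lost=occurs → all inputs occur → occurs.

Yes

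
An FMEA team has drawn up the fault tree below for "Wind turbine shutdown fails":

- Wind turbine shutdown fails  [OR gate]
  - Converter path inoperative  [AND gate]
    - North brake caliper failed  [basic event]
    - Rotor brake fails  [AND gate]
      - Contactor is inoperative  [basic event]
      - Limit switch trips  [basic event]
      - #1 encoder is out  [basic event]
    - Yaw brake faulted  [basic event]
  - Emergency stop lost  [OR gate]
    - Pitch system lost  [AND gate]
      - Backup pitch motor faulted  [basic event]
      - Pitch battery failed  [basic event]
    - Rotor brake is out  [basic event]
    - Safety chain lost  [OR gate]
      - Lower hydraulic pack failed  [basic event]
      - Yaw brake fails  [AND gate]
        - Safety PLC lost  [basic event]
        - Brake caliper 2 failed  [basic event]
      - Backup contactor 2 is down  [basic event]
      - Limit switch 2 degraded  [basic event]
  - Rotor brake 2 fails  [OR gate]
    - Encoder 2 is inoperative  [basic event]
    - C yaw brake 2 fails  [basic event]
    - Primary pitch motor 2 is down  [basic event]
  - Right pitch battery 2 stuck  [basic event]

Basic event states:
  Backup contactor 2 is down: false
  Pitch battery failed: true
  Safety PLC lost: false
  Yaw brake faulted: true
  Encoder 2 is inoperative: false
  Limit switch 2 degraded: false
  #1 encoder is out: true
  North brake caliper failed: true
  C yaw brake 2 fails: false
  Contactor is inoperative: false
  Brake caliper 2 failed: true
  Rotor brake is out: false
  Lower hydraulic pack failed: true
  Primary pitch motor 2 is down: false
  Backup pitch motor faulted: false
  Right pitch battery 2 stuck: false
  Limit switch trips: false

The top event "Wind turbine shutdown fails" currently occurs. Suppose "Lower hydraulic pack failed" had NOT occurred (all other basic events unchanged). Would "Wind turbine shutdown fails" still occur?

Counterfactual: set "Lower hydraulic pack failed" to not occurred.
Rotor brake fails [AND]: Contactor is inoperative=not, Limit switch trips=not, #1 encoder is out=occurs → not all inputs occur → does not occur.
Converter path inoperative [AND]: North brake caliper failed=occurs, Rotor brake fails=not, Yaw brake faulted=occurs → not all inputs occur → does not occur.
Pitch system lost [AND]: Backup pitch motor faulted=not, Pitch battery failed=occurs → not all inputs occur → does not occur.
Yaw brake fails [AND]: Safety PLC lost=not, Brake caliper 2 failed=occurs → not all inputs occur → does not occur.
Safety chain lost [OR]: Lower hydraulic pack failed=not, Yaw brake fails=not, Backup contactor 2 is down=not, Limit switch 2 degraded=not → no input occurs → does not occur.
Emergency stop lost [OR]: Pitch system lost=not, Rotor brake is out=not, Safety chain lost=not → no input occurs → does not occur.
Rotor brake 2 fails [OR]: Encoder 2 is inoperative=not, C yaw brake 2 fails=not, Primary pitch motor 2 is down=not → no input occurs → does not occur.
Wind turbine shutdown fails [OR]: Converter path inoperative=not, Emergency stop lost=not, Rotor brake 2 fails=not, Right pitch battery 2 stuck=not → no input occurs → does not occur.

No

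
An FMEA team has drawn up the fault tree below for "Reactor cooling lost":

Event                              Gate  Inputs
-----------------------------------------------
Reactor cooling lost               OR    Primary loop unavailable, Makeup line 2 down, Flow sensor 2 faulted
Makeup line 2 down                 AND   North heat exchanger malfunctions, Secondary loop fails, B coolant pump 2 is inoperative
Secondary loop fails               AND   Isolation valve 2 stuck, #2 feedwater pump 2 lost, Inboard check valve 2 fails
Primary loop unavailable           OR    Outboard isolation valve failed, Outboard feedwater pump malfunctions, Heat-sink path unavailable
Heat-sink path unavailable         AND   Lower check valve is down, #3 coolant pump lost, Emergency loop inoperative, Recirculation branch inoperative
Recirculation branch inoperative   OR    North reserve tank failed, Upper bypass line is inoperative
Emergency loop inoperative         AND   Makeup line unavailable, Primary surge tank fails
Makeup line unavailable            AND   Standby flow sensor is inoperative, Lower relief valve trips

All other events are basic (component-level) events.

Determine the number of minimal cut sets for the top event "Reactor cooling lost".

Makeup line unavailable [AND]: one cut set from each child combined → 1 × 1 = 1 cut set(s).
Emergency loop inoperative [AND]: one cut set from each child combined → 1 × 1 = 1 cut set(s).
Recirculation branch inoperative [OR]: union of children's cut sets → 2 cut set(s).
Heat-sink path unavailable [AND]: one cut set from each child combined → 1 × 1 × 1 × 2 = 2 cut set(s).
Primary loop unavailable [OR]: union of children's cut sets → 4 cut set(s).
Secondary loop fails [AND]: one cut set from each child combined → 1 × 1 × 1 = 1 cut set(s).
Makeup line 2 down [AND]: one cut set from each child combined → 1 × 1 × 1 = 1 cut set(s).
Reactor cooling lost [OR]: union of children's cut sets → 6 cut set(s).
Minimal cut sets: {Outboard isolation valve failed}; {Outboard feedwater pump malfunctions}; {#3 coolant pump lost, Lower check valve is down, Lower relief valve trips, North reserve tank failed, Primary surge tank fails, Standby flow sensor is inoperative}; {#3 coolant pump lost, Lower check valve is down, Lower relief valve trips, Primary surge tank fails, Standby flow sensor is inoperative, Upper bypass line is inoperative}; {#2 feedwater pump 2 lost, B coolant pump 2 is inoperative, Inboard check valve 2 fails, Isolation valve 2 stuck, North heat exchanger malfunctions}; {Flow sensor 2 faulted}.

6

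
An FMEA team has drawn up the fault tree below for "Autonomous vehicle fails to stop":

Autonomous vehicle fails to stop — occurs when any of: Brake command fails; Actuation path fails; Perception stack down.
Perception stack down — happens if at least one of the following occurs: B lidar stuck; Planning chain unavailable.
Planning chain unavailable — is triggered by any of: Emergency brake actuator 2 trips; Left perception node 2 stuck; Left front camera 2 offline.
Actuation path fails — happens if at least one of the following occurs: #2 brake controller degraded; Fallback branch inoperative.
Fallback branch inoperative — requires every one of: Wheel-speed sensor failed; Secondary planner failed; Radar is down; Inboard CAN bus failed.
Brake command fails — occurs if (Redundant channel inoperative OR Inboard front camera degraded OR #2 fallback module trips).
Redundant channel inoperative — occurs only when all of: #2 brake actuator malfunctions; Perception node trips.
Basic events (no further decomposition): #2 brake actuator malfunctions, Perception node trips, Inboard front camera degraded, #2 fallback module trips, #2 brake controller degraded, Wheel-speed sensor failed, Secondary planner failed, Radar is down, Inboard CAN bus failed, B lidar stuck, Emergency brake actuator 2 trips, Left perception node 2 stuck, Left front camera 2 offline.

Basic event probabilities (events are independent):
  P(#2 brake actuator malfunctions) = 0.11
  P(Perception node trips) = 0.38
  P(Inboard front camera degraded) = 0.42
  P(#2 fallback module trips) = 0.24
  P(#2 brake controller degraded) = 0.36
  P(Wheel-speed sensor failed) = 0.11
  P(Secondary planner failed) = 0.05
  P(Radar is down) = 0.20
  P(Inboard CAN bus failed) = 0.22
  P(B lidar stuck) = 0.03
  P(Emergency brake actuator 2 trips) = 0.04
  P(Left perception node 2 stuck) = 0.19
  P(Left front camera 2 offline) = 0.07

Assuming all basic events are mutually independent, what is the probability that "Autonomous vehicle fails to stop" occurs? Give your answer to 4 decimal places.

P(Redundant channel inoperative) [AND] = 0.11 × 0.38 = 0.041800
P(Brake command fails) [OR] = 1 − (1−0.041800) × (1−0.42) × (1−0.24) = 0.577625
P(Fallback branch inoperative) [AND] = 0.11 × 0.05 × 0.20 × 0.22 = 0.000242
P(Actuation path fails) [OR] = 1 − (1−0.36) × (1−0.000242) = 0.360155
P(Planning chain unavailable) [OR] = 1 − (1−0.04) × (1−0.19) × (1−0.07) = 0.276832
P(Perception stack down) [OR] = 1 − (1−0.03) × (1−0.276832) = 0.298527
P(Autonomous vehicle fails to stop) [OR] = 1 − (1−0.577625) × (1−0.360155) × (1−0.298527) = 0.810424
Rounded to 4 decimal places: P(Autonomous vehicle fails to stop) ≈ 0.8104.

0.8104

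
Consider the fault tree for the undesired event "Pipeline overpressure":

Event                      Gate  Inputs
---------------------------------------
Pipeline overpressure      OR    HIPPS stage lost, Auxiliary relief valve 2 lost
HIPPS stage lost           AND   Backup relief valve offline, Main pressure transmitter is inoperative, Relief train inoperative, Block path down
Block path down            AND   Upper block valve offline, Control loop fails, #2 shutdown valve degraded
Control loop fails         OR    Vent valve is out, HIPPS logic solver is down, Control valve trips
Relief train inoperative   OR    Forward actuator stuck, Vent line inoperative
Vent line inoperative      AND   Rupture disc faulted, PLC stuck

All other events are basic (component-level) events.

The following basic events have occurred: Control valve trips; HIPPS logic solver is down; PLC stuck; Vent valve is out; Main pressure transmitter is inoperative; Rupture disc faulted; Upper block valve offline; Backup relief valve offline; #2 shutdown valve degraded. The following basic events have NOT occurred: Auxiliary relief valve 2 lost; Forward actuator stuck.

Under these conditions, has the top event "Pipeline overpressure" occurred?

Yes

Vent line inoperative [AND]: Rupture disc faulted=occurs, PLC stuck=occurs → all inputs occur → occurs.
Relief train inoperative [OR]: Forward actuator stuck=not, Vent line inoperative=occurs → at least one input occurs → occurs.
Control loop fails [OR]: Vent valve is out=occurs, HIPPS logic solver is down=occurs, Control valve trips=occurs → at least one input occurs → occurs.
Block path down [AND]: Upper block valve offline=occurs, Control loop fails=occurs, #2 shutdown valve degraded=occurs → all inputs occur → occurs.
HIPPS stage lost [AND]: Backup relief valve offline=occurs, Main pressure transmitter is inoperative=occurs, Relief train inoperative=occurs, Block path down=occurs → all inputs occur → occurs.
Pipeline overpressure [OR]: HIPPS stage lost=occurs, Auxiliary relief valve 2 lost=not → at least one input occurs → occurs.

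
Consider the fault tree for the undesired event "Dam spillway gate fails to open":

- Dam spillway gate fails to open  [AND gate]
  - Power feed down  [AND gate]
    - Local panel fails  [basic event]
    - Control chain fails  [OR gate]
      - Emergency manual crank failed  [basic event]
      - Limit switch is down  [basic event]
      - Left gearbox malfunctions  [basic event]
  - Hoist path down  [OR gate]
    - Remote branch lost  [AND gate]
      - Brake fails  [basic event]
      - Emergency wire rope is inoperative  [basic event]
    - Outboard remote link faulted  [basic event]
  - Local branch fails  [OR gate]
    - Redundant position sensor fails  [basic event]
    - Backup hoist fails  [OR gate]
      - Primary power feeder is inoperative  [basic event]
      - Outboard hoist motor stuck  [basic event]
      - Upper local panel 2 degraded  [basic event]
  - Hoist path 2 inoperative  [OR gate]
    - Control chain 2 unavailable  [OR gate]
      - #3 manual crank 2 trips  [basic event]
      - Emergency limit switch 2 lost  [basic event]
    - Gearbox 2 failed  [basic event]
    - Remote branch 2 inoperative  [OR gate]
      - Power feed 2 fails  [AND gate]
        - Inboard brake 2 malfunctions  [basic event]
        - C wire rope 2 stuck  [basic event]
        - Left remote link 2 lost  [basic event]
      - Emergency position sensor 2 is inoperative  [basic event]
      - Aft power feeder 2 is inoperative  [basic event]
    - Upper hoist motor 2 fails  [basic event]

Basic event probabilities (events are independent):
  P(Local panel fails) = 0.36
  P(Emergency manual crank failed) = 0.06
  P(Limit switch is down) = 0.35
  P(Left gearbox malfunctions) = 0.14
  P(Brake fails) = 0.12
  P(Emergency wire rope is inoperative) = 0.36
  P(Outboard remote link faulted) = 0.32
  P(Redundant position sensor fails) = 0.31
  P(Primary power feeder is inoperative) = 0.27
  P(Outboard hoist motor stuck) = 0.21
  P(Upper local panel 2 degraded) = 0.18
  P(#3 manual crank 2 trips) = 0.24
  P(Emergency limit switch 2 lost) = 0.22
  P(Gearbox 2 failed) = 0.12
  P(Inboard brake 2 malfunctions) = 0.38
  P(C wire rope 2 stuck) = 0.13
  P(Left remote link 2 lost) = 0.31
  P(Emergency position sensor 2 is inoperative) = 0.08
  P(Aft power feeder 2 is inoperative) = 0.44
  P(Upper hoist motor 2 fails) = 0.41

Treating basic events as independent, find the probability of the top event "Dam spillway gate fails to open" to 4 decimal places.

P(Control chain fails) [OR] = 1 − (1−0.06) × (1−0.35) × (1−0.14) = 0.474540
P(Power feed down) [AND] = 0.36 × 0.474540 = 0.170834
P(Remote branch lost) [AND] = 0.12 × 0.36 = 0.043200
P(Hoist path down) [OR] = 1 − (1−0.043200) × (1−0.32) = 0.349376
P(Backup hoist fails) [OR] = 1 − (1−0.27) × (1−0.21) × (1−0.18) = 0.527106
P(Local branch fails) [OR] = 1 − (1−0.31) × (1−0.527106) = 0.673703
P(Control chain 2 unavailable) [OR] = 1 − (1−0.24) × (1−0.22) = 0.407200
P(Power feed 2 fails) [AND] = 0.38 × 0.13 × 0.31 = 0.015314
P(Remote branch 2 inoperative) [OR] = 1 − (1−0.015314) × (1−0.08) × (1−0.44) = 0.492690
P(Hoist path 2 inoperative) [OR] = 1 − (1−0.407200) × (1−0.12) × (1−0.492690) × (1−0.41) = 0.843859
P(Dam spillway gate fails to open) [AND] = 0.170834 × 0.349376 × 0.673703 × 0.843859 = 0.033932
Rounded to 4 decimal places: P(Dam spillway gate fails to open) ≈ 0.0339.

0.0339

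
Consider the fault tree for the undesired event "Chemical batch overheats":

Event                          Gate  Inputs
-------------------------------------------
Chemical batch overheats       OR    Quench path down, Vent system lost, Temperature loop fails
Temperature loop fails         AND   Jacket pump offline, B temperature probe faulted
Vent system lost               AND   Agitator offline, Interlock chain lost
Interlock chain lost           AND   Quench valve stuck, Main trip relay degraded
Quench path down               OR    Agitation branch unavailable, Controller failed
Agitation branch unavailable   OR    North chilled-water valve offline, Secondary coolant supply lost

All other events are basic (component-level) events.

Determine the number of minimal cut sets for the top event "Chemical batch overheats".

Agitation branch unavailable [OR]: union of children's cut sets → 2 cut set(s).
Quench path down [OR]: union of children's cut sets → 3 cut set(s).
Interlock chain lost [AND]: one cut set from each child combined → 1 × 1 = 1 cut set(s).
Vent system lost [AND]: one cut set from each child combined → 1 × 1 = 1 cut set(s).
Temperature loop fails [AND]: one cut set from each child combined → 1 × 1 = 1 cut set(s).
Chemical batch overheats [OR]: union of children's cut sets → 5 cut set(s).
Minimal cut sets: {North chilled-water valve offline}; {Secondary coolant supply lost}; {Controller failed}; {Agitator offline, Main trip relay degraded, Quench valve stuck}; {B temperature probe faulted, Jacket pump offline}.

5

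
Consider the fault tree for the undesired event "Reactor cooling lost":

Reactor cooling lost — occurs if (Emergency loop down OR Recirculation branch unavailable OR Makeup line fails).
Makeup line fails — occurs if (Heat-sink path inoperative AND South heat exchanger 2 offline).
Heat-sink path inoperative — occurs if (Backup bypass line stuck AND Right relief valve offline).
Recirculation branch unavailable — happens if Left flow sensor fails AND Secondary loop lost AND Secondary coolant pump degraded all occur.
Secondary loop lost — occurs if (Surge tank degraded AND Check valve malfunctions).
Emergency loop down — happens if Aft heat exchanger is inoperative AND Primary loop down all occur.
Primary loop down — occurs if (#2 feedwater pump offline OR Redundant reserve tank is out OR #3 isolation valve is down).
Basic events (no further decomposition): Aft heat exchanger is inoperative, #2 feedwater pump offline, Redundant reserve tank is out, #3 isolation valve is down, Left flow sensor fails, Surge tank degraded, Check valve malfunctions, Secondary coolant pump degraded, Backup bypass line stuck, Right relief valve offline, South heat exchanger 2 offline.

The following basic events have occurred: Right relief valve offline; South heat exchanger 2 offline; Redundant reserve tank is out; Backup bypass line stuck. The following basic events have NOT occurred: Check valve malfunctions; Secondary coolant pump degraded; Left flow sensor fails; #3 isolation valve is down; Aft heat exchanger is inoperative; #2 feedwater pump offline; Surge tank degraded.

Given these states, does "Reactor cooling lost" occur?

Primary loop down [OR]: #2 feedwater pump offline=not, Redundant reserve tank is out=occurs, #3 isolation valve is down=not → at least one input occurs → occurs.
Emergency loop down [AND]: Aft heat exchanger is inoperative=not, Primary loop down=occurs → not all inputs occur → does not occur.
Secondary loop lost [AND]: Surge tank degraded=not, Check valve malfunctions=not → not all inputs occur → does not occur.
Recirculation branch unavailable [AND]: Left flow sensor fails=not, Secondary loop lost=not, Secondary coolant pump degraded=not → not all inputs occur → does not occur.
Heat-sink path inoperative [AND]: Backup bypass line stuck=occurs, Right relief valve offline=occurs → all inputs occur → occurs.
Makeup line fails [AND]: Heat-sink path inoperative=occurs, South heat exchanger 2 offline=occurs → all inputs occur → occurs.
Reactor cooling lost [OR]: Emergency loop down=not, Recirculation branch unavailable=not, Makeup line fails=occurs → at least one input occurs → occurs.

Yes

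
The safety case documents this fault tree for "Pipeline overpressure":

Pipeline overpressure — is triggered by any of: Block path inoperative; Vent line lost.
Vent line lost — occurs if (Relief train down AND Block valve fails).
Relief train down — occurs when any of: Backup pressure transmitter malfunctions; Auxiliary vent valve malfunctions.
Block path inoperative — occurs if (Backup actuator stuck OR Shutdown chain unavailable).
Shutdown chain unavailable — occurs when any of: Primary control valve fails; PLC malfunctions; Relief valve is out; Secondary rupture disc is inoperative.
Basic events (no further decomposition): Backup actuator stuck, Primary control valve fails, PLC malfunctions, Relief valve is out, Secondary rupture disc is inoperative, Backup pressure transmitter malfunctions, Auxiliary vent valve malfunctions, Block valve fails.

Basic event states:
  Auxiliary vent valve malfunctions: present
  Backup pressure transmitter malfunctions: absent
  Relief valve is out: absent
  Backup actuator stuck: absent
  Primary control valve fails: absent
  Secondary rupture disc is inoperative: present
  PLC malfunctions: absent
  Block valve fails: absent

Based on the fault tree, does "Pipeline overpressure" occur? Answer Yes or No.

Shutdown chain unavailable [OR]: Primary control valve fails=not, PLC malfunctions=not, Relief valve is out=not, Secondary rupture disc is inoperative=occurs → at least one input occurs → occurs.
Block path inoperative [OR]: Backup actuator stuck=not, Shutdown chain unavailable=occurs → at least one input occurs → occurs.
Relief train down [OR]: Backup pressure transmitter malfunctions=not, Auxiliary vent valve malfunctions=occurs → at least one input occurs → occurs.
Vent line lost [AND]: Relief train down=occurs, Block valve fails=not → not all inputs occur → does not occur.
Pipeline overpressure [OR]: Block path inoperative=occurs, Vent line lost=not → at least one input occurs → occurs.

Yes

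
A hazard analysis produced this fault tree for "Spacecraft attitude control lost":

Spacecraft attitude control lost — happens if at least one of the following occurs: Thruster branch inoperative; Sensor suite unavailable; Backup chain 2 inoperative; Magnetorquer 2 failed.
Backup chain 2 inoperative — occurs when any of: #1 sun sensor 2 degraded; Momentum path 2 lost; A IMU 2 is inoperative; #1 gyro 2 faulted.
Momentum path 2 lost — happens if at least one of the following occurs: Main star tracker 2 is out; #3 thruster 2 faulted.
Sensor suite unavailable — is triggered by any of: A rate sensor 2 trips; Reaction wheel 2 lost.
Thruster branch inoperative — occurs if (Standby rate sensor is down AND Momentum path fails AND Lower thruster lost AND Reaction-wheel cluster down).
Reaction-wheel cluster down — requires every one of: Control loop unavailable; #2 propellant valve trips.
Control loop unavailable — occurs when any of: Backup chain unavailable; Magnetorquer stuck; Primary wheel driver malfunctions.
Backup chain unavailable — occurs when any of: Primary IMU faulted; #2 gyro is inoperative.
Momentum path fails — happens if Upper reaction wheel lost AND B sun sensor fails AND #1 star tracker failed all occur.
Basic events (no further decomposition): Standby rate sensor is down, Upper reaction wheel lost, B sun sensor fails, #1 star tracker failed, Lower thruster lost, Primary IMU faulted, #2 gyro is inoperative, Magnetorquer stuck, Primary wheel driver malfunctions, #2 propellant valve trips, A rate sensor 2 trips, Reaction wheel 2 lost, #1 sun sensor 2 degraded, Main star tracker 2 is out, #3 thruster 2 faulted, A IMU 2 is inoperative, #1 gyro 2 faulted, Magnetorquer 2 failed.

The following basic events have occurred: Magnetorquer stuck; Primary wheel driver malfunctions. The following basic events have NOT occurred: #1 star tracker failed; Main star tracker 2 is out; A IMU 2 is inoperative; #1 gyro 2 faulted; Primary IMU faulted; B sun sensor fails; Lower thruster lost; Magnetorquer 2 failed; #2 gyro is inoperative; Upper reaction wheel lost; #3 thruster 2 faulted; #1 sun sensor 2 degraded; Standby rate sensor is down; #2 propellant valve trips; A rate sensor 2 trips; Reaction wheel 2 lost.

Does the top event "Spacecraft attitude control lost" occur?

No

Momentum path fails [AND]: Upper reaction wheel lost=not, B sun sensor fails=not, #1 star tracker failed=not → not all inputs occur → does not occur.
Backup chain unavailable [OR]: Primary IMU faulted=not, #2 gyro is inoperative=not → no input occurs → does not occur.
Control loop unavailable [OR]: Backup chain unavailable=not, Magnetorquer stuck=occurs, Primary wheel driver malfunctions=occurs → at least one input occurs → occurs.
Reaction-wheel cluster down [AND]: Control loop unavailable=occurs, #2 propellant valve trips=not → not all inputs occur → does not occur.
Thruster branch inoperative [AND]: Standby rate sensor is down=not, Momentum path fails=not, Lower thruster lost=not, Reaction-wheel cluster down=not → not all inputs occur → does not occur.
Sensor suite unavailable [OR]: A rate sensor 2 trips=not, Reaction wheel 2 lost=not → no input occurs → does not occur.
Momentum path 2 lost [OR]: Main star tracker 2 is out=not, #3 thruster 2 faulted=not → no input occurs → does not occur.
Backup chain 2 inoperative [OR]: #1 sun sensor 2 degraded=not, Momentum path 2 lost=not, A IMU 2 is inoperative=not, #1 gyro 2 faulted=not → no input occurs → does not occur.
Spacecraft attitude control lost [OR]: Thruster branch inoperative=not, Sensor suite unavailable=not, Backup chain 2 inoperative=not, Magnetorquer 2 failed=not → no input occurs → does not occur.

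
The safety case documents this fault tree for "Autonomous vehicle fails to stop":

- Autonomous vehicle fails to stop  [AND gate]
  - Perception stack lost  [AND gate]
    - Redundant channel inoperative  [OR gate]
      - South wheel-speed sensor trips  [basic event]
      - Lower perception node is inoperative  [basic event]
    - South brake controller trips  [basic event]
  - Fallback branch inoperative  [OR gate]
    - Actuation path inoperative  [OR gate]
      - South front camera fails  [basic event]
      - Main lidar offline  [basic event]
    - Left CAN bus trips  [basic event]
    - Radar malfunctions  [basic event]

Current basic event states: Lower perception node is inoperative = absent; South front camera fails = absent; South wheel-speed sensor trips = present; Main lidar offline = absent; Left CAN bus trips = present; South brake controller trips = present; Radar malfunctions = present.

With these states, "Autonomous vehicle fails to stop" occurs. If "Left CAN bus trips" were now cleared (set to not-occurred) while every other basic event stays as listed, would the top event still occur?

Counterfactual: set "Left CAN bus trips" to not occurred.
Redundant channel inoperative [OR]: South wheel-speed sensor trips=occurs, Lower perception node is inoperative=not → at least one input occurs → occurs.
Perception stack lost [AND]: Redundant channel inoperative=occurs, South brake controller trips=occurs → all inputs occur → occurs.
Actuation path inoperative [OR]: South front camera fails=not, Main lidar offline=not → no input occurs → does not occur.
Fallback branch inoperative [OR]: Actuation path inoperative=not, Left CAN bus trips=not, Radar malfunctions=occurs → at least one input occurs → occurs.
Autonomous vehicle fails to stop [AND]: Perception stack lost=occurs, Fallback branch inoperative=occurs → all inputs occur → occurs.

Yes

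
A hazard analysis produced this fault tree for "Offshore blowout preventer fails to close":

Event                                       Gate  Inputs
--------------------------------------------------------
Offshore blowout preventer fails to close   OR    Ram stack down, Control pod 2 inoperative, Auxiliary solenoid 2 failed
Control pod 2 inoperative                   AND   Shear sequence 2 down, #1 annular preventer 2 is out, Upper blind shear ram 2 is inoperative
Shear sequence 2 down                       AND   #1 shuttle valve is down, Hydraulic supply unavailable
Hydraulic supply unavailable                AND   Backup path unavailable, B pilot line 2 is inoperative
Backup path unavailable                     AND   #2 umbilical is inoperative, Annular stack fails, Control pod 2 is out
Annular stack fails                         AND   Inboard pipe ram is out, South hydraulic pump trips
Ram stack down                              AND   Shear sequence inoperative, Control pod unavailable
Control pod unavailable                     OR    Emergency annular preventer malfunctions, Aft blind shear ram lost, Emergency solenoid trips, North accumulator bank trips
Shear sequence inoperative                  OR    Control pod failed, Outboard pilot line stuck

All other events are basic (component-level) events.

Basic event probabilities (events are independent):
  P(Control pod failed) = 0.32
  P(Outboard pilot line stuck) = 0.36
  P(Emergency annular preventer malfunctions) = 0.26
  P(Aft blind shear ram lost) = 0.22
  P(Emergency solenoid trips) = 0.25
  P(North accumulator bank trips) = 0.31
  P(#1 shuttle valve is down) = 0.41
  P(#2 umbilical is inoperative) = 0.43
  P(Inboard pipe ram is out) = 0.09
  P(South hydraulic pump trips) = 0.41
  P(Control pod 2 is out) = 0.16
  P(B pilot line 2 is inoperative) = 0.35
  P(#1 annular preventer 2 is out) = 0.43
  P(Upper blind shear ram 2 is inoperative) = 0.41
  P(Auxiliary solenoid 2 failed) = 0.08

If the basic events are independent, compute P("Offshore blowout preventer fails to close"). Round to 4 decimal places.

P(Shear sequence inoperative) [OR] = 1 − (1−0.32) × (1−0.36) = 0.564800
P(Control pod unavailable) [OR] = 1 − (1−0.26) × (1−0.22) × (1−0.25) × (1−0.31) = 0.701299
P(Ram stack down) [AND] = 0.564800 × 0.701299 = 0.396094
P(Annular stack fails) [AND] = 0.09 × 0.41 = 0.036900
P(Backup path unavailable) [AND] = 0.43 × 0.036900 × 0.16 = 0.002539
P(Hydraulic supply unavailable) [AND] = 0.002539 × 0.35 = 0.000889
P(Shear sequence 2 down) [AND] = 0.41 × 0.000889 = 0.000364
P(Control pod 2 inoperative) [AND] = 0.000364 × 0.43 × 0.41 = 0.000064
P(Offshore blowout preventer fails to close) [OR] = 1 − (1−0.396094) × (1−0.000064) × (1−0.08) = 0.444442
Rounded to 4 decimal places: P(Offshore blowout preventer fails to close) ≈ 0.4444.

0.4444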